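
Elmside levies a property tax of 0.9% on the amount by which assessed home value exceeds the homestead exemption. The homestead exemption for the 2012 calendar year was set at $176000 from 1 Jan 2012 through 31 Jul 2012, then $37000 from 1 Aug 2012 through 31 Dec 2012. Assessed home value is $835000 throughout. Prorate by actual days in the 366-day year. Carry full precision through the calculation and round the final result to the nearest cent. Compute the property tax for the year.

1 Jan – 31 Jul 2012: 213 days, exemption $176000 → ($835000 − $176000) × 0.9% × 213/366 = $3451.6475
1 Aug – 31 Dec 2012: 153 days, exemption $37000 → ($835000 − $37000) × 0.9% × 153/366 = $3002.3115
Total = $6453.9590

$6453.96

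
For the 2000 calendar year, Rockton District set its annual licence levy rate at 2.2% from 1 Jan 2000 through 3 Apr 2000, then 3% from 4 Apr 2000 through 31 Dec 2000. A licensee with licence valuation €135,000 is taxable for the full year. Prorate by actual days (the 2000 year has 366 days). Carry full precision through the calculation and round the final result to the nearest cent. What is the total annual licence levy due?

€3,772.62

1 Jan – 3 Apr 2000: 94 days at 2.2% → €135,000 × 2.2% × 94/366 = €762.7869
4 Apr – 31 Dec 2000: 272 days at 3% → €135,000 × 3% × 272/366 = €3,009.8361
Total = €3,772.6230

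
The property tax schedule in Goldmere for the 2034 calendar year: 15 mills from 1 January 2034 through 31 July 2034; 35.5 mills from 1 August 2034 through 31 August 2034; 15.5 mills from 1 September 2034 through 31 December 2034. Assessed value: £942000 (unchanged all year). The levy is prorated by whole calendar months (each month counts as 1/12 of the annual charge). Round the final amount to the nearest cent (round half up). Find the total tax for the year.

1 January – 31 July 2034: 7 months at 15 mills → £942000 × 1.5% × 7/12 = £8242.5000
1 August – 31 August 2034: 1 month at 35.5 mills → £942000 × 3.55% × 1/12 = £2786.7500
1 September – 31 December 2034: 4 months at 15.5 mills → £942000 × 1.55% × 4/12 = £4867.0000
Total = £15896.2500

£15896.25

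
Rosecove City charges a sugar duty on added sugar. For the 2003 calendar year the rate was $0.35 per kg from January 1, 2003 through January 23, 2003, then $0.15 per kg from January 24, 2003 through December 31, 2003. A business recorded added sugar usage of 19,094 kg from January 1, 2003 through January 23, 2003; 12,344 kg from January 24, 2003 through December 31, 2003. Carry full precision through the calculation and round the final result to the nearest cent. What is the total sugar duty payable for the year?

January 1 – January 23, 2003: 19,094 kg at $0.35/kg → $6,682.90
January 24 – December 31, 2003: 12,344 kg at $0.15/kg → $1,851.60

$8,534.50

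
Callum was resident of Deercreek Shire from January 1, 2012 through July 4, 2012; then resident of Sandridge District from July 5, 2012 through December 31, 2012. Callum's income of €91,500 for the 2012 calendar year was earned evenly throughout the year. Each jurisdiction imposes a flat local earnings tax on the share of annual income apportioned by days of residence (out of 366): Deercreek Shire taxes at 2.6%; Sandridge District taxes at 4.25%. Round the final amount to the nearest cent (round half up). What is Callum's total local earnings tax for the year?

Deercreek Shire, January 1 – July 4, 2012: 186 days → €91,500 × 2.6% × 186/366 = €1,209.0000
Sandridge District, July 5 – December 31, 2012: 180 days → €91,500 × 4.25% × 180/366 = €1,912.5000
Total = €3,121.5000

€3,121.50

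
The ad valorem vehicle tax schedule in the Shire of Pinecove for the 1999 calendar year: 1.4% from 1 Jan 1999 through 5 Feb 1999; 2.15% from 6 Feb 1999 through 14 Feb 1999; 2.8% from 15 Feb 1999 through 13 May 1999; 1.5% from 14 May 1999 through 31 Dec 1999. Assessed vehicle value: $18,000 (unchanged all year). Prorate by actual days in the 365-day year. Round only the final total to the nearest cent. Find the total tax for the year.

$327.53

1 Jan – 5 Feb 1999: 36 days at 1.4% → $18,000 × 1.4% × 36/365 = $24.8548
6 Feb – 14 Feb 1999: 9 days at 2.15% → $18,000 × 2.15% × 9/365 = $9.5425
15 Feb – 13 May 1999: 88 days at 2.8% → $18,000 × 2.8% × 88/365 = $121.5123
14 May – 31 Dec 1999: 232 days at 1.5% → $18,000 × 1.5% × 232/365 = $171.6164
Total = $327.5260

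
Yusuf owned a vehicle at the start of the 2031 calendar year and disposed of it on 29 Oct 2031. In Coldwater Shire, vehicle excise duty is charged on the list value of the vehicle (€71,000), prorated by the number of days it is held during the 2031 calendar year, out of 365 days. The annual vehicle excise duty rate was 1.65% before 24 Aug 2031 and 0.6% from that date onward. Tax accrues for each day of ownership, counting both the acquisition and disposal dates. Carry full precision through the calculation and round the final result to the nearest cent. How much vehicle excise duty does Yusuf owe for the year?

€832.45

1 Jan – 23 Aug 2031: 235 days at 1.65% → €71,000 × 1.65% × 235/365 = €754.2534
24 Aug – 29 Oct 2031: 67 days at 0.6% → €71,000 × 0.6% × 67/365 = €78.1973
Total = €832.4507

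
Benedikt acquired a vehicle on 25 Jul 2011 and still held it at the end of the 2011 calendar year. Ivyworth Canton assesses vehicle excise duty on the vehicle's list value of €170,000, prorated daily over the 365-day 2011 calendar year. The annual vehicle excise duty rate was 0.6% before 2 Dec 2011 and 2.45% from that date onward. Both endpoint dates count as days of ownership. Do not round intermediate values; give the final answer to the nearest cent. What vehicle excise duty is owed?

25 Jul – 1 Dec 2011: 130 days at 0.6% → €170,000 × 0.6% × 130/365 = €363.2877
2 Dec – 31 Dec 2011: 30 days at 2.45% → €170,000 × 2.45% × 30/365 = €342.3288
Total = €705.6164

€705.62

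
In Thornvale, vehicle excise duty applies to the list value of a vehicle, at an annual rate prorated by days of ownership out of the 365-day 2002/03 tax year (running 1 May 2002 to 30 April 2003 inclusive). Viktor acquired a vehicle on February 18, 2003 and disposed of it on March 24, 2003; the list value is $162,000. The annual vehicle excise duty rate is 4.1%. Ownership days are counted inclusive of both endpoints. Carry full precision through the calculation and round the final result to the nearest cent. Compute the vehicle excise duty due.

Days held (February 18 – March 24, 2003): 35 out of 365
Tax = $162,000 × 4.1% × 35/365 = $636.9041

$636.90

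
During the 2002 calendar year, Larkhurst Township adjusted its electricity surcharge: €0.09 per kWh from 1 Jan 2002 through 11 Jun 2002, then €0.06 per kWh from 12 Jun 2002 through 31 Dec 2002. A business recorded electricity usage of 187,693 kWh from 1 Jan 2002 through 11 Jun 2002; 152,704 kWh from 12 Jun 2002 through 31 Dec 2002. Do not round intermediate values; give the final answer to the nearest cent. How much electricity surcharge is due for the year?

1 Jan – 11 Jun 2002: 187,693 kWh at €0.09/kWh → €16,892.37
12 Jun – 31 Dec 2002: 152,704 kWh at €0.06/kWh → €9,162.24

€26,054.61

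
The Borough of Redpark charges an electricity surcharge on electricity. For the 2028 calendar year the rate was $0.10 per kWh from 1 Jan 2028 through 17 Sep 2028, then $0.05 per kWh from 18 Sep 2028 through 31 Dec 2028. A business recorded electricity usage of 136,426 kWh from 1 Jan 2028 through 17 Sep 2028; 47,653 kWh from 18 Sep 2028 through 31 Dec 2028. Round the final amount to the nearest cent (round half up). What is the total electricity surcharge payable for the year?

$16025.25

1 Jan – 17 Sep 2028: 136,426 kWh at $0.10/kWh → $13642.60
18 Sep – 31 Dec 2028: 47,653 kWh at $0.05/kWh → $2382.65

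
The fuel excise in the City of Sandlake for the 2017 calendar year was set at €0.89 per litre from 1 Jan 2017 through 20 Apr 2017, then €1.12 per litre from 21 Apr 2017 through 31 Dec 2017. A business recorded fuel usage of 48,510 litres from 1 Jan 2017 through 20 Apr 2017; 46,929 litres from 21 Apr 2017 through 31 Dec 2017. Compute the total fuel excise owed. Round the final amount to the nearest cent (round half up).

€95734.38

1 Jan – 20 Apr 2017: 48,510 litres at €0.89/litre → €43173.90
21 Apr – 31 Dec 2017: 46,929 litres at €1.12/litre → €52560.48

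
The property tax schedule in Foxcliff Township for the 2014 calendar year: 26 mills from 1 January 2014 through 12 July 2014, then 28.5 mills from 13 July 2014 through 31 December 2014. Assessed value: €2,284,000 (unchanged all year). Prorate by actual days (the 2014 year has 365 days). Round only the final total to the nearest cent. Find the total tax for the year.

1 January – 12 July 2014: 193 days at 26 mills → €2,284,000 × 2.6% × 193/365 = €31,400.3068
13 July – 31 December 2014: 172 days at 28.5 mills → €2,284,000 × 2.85% × 172/365 = €30,674.4329
Total = €62,074.7397

€62,074.74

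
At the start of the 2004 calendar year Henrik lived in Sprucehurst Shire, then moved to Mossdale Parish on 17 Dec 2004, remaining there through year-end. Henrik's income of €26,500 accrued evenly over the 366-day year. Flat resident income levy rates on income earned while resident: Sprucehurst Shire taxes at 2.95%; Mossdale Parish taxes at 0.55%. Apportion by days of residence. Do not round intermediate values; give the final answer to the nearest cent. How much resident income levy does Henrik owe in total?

€755.68

Sprucehurst Shire, 1 Jan – 16 Dec 2004: 351 days → €26,500 × 2.95% × 351/366 = €749.7111
Mossdale Parish, 17 Dec – 31 Dec 2004: 15 days → €26,500 × 0.55% × 15/366 = €5.9734
Total = €755.6844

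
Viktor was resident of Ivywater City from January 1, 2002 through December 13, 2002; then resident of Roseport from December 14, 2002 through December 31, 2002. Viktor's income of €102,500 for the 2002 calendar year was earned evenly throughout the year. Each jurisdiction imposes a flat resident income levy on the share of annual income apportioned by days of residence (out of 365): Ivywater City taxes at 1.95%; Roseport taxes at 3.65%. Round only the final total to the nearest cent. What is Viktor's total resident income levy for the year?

Ivywater City, January 1 – December 13, 2002: 347 days → €102,500 × 1.95% × 347/365 = €1,900.1815
Roseport, December 14 – December 31, 2002: 18 days → €102,500 × 3.65% × 18/365 = €184.5000
Total = €2,084.6815

€2,084.68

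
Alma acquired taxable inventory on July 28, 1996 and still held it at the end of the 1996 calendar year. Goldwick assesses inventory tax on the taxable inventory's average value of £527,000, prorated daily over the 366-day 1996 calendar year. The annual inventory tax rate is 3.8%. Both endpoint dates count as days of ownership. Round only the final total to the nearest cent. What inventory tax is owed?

Days held (July 28 – December 31, 1996): 157 out of 366
Tax = £527,000 × 3.8% × 157/366 = £8,590.3880

£8,590.39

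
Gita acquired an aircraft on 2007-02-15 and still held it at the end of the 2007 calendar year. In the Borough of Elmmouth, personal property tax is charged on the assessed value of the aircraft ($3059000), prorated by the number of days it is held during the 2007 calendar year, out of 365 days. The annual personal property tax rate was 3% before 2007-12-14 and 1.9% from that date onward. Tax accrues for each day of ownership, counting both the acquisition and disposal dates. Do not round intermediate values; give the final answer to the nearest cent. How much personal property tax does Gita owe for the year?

2007-02-15 to 2007-12-13: 302 days at 3% → $3059000 × 3% × 302/365 = $75930.2466
2007-12-14 to 2007-12-31: 18 days at 1.9% → $3059000 × 1.9% × 18/365 = $2866.2411
Total = $78796.4877

$78796.49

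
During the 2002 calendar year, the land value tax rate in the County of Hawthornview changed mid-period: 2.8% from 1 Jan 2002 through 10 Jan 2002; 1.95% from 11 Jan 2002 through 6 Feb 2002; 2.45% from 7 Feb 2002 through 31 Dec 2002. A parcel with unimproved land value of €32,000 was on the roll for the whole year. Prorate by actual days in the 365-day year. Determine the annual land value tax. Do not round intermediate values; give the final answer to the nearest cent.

€775.23

1 Jan – 10 Jan 2002: 10 days at 2.8% → €32,000 × 2.8% × 10/365 = €24.5479
11 Jan – 6 Feb 2002: 27 days at 1.95% → €32,000 × 1.95% × 27/365 = €46.1589
7 Feb – 31 Dec 2002: 328 days at 2.45% → €32,000 × 2.45% × 328/365 = €704.5260
Total = €775.2329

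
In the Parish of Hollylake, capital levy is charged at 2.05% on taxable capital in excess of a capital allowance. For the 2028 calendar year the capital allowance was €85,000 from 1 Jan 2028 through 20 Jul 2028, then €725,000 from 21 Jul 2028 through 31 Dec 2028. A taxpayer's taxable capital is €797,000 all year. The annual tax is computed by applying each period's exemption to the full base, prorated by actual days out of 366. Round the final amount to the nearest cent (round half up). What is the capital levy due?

1 Jan – 20 Jul 2028: 202 days, exemption €85,000 → (€797,000 − €85,000) × 2.05% × 202/366 = €8,055.7158
21 Jul – 31 Dec 2028: 164 days, exemption €725,000 → (€797,000 − €725,000) × 2.05% × 164/366 = €661.3770
Total = €8,717.0929

€8,717.09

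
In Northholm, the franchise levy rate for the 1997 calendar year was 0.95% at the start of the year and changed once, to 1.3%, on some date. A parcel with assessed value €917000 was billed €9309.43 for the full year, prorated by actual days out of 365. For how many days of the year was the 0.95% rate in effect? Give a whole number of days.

Let d = days at the first rate; then 365 − d days at the second rate.
€917000 × [0.95%·d + 1.3%·(365−d)] / 365 = €9309.43
Solving gives d = 297, so the new rate took effect on October 25, 1997.

297 days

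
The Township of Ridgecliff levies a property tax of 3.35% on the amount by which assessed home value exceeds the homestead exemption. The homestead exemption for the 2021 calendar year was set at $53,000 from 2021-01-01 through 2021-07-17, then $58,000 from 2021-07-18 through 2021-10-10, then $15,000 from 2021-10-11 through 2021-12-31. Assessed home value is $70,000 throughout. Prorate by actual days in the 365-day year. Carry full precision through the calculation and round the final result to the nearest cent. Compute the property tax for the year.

$816.48

2021-01-01 to 2021-07-17: 198 days, exemption $53,000 → ($70,000 − $53,000) × 3.35% × 198/365 = $308.9342
2021-07-18 to 2021-10-10: 85 days, exemption $58,000 → ($70,000 − $58,000) × 3.35% × 85/365 = $93.6164
2021-10-11 to 2021-12-31: 82 days, exemption $15,000 → ($70,000 − $15,000) × 3.35% × 82/365 = $413.9315
Total = $816.4822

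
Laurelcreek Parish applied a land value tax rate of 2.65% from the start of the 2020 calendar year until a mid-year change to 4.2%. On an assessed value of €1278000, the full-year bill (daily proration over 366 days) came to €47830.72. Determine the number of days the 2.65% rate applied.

Let d = days at the first rate; then 366 − d days at the second rate.
€1278000 × [2.65%·d + 4.2%·(366−d)] / 366 = €47830.72
Solving gives d = 108, so the new rate took effect on 18 April 2020.

108 days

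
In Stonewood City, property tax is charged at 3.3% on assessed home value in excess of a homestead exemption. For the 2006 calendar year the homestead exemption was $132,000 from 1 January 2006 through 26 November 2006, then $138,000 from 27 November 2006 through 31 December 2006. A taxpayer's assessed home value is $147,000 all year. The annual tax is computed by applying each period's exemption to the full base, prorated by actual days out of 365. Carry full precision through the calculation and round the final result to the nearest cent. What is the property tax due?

$476.01

1 January – 26 November 2006: 330 days, exemption $132,000 → ($147,000 − $132,000) × 3.3% × 330/365 = $447.5342
27 November – 31 December 2006: 35 days, exemption $138,000 → ($147,000 − $138,000) × 3.3% × 35/365 = $28.4795
Total = $476.0137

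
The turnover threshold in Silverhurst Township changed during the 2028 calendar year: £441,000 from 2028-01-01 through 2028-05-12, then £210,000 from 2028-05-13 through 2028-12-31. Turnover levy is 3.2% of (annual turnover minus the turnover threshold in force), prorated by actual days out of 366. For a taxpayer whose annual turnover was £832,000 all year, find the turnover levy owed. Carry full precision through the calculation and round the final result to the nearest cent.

£17,217.84

2028-01-01 to 2028-05-12: 133 days, exemption £441,000 → (£832,000 − £441,000) × 3.2% × 133/366 = £4,546.7104
2028-05-13 to 2028-12-31: 233 days, exemption £210,000 → (£832,000 − £210,000) × 3.2% × 233/366 = £12,671.1257
Total = £17,217.8361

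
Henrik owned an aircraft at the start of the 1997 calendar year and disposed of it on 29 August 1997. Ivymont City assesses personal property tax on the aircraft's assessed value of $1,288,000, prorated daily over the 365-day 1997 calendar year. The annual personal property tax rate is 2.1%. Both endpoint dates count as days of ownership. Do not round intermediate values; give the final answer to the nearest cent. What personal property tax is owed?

Days held (1 January – 29 August 1997): 241 out of 365
Tax = $1,288,000 × 2.1% × 241/365 = $17,859.0904

$17,859.09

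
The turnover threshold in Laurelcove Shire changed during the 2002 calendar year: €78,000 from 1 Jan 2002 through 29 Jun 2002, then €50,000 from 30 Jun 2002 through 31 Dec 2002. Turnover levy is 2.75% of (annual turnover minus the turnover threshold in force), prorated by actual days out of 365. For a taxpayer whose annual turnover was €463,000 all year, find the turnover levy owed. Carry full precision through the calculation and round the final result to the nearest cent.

1 Jan – 29 Jun 2002: 180 days, exemption €78,000 → (€463,000 − €78,000) × 2.75% × 180/365 = €5,221.2329
30 Jun – 31 Dec 2002: 185 days, exemption €50,000 → (€463,000 − €50,000) × 2.75% × 185/365 = €5,756.5411
Total = €10,977.7740

€10,977.77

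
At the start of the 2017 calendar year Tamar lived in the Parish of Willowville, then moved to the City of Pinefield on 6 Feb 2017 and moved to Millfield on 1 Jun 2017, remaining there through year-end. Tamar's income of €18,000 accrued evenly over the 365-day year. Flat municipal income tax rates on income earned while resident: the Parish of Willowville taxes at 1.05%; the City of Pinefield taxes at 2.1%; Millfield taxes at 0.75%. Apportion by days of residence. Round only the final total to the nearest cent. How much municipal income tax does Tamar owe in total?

The Parish of Willowville, 1 Jan – 5 Feb 2017: 36 days → €18,000 × 1.05% × 36/365 = €18.6411
The City of Pinefield, 6 Feb – 31 May 2017: 115 days → €18,000 × 2.1% × 115/365 = €119.0959
Millfield, 1 Jun – 31 Dec 2017: 214 days → €18,000 × 0.75% × 214/365 = €79.1507
Total = €216.8877

€216.89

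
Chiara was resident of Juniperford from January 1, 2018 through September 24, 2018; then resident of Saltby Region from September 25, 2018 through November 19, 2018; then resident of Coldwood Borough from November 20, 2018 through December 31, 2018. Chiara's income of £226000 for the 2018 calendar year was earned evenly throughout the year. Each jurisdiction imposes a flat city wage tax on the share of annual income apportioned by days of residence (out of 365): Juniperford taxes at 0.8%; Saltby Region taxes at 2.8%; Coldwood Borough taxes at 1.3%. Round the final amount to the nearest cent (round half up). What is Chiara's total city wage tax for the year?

Juniperford, January 1 – September 24, 2018: 267 days → £226000 × 0.8% × 267/365 = £1322.5644
Saltby Region, September 25 – November 19, 2018: 56 days → £226000 × 2.8% × 56/365 = £970.8712
Coldwood Borough, November 20 – December 31, 2018: 42 days → £226000 × 1.3% × 42/365 = £338.0712
Total = £2631.5068

£2631.51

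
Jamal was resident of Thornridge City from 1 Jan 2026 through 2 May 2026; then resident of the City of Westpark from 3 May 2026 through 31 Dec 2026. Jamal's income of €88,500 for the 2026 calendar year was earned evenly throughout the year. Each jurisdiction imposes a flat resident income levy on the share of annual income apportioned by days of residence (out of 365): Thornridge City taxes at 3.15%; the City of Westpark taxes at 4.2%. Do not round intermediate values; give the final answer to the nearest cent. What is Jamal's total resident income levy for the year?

Thornridge City, 1 Jan – 2 May 2026: 122 days → €88,500 × 3.15% × 122/365 = €931.7959
The City of Westpark, 3 May – 31 Dec 2026: 243 days → €88,500 × 4.2% × 243/365 = €2,474.6055
Total = €3,406.4014

€3,406.40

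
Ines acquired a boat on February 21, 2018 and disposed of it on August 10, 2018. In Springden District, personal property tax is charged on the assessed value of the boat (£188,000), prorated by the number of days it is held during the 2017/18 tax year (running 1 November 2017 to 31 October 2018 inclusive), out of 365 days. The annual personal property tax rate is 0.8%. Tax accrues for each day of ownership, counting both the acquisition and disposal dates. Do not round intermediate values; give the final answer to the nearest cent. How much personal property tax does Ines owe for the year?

£704.61

Days held (February 21 – August 10, 2018): 171 out of 365
Tax = £188,000 × 0.8% × 171/365 = £704.6137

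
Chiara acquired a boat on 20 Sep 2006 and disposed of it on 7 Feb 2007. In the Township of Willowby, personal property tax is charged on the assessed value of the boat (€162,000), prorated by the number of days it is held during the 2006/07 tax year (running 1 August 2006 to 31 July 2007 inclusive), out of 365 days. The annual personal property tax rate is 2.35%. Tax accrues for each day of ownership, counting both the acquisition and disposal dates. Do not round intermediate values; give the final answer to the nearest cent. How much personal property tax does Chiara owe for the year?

€1,470.65

Days held (20 Sep 2006 – 7 Feb 2007): 141 out of 365
Tax = €162,000 × 2.35% × 141/365 = €1,470.6493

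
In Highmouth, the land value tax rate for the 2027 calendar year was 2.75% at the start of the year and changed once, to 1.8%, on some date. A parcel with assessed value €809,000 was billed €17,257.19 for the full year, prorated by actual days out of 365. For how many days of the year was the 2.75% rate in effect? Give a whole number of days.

Let d = days at the first rate; then 365 − d days at the second rate.
€809,000 × [2.75%·d + 1.8%·(365−d)] / 365 = €17,257.19
Solving gives d = 128, so the new rate took effect on May 9, 2027.

128 days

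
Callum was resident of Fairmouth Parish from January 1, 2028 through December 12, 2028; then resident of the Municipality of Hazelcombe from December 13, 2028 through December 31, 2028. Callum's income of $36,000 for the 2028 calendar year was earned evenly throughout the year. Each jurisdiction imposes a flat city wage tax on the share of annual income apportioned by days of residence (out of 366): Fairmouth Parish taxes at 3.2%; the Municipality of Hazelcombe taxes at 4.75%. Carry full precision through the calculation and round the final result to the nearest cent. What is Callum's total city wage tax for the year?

Fairmouth Parish, January 1 – December 12, 2028: 347 days → $36,000 × 3.2% × 347/366 = $1,092.1967
The Municipality of Hazelcombe, December 13 – December 31, 2028: 19 days → $36,000 × 4.75% × 19/366 = $88.7705
Total = $1,180.9672

$1,180.97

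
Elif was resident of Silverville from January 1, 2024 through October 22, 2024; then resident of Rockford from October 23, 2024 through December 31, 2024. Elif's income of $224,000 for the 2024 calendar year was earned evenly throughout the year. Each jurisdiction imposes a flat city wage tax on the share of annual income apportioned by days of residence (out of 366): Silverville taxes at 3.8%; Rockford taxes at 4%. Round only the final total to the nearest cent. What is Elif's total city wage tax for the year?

$8,597.68

Silverville, January 1 – October 22, 2024: 296 days → $224,000 × 3.8% × 296/366 = $6,884.0219
Rockford, October 23 – December 31, 2024: 70 days → $224,000 × 4% × 70/366 = $1,713.6612
Total = $8,597.6831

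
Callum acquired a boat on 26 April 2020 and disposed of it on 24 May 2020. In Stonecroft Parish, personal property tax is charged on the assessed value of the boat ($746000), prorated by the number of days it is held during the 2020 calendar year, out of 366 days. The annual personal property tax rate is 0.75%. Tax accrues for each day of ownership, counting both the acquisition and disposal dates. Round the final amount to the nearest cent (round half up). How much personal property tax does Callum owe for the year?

$443.32

Days held (26 April – 24 May 2020): 29 out of 366
Tax = $746000 × 0.75% × 29/366 = $443.3197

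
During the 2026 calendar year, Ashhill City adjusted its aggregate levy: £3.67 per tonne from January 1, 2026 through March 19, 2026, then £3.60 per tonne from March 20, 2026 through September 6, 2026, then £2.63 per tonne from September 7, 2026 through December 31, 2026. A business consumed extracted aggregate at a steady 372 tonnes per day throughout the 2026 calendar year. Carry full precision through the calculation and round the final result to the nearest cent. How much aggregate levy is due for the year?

January 1 – March 19, 2026: 78 days × 372 tonnes/day = 29,016 tonnes at £3.67/tonne → £106,488.72
March 20 – September 6, 2026: 171 days × 372 tonnes/day = 63,612 tonnes at £3.60/tonne → £229,003.20
September 7 – December 31, 2026: 116 days × 372 tonnes/day = 43,152 tonnes at £2.63/tonne → £113,489.76

£448,981.68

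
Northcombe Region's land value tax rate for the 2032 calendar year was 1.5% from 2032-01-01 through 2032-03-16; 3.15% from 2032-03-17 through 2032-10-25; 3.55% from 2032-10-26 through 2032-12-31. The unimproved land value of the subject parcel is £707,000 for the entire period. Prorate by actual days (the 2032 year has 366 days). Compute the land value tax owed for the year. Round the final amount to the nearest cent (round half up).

2032-01-01 to 2032-03-16: 76 days at 1.5% → £707,000 × 1.5% × 76/366 = £2,202.1311
2032-03-17 to 2032-10-25: 223 days at 3.15% → £707,000 × 3.15% × 223/366 = £13,569.1844
2032-10-26 to 2032-12-31: 67 days at 3.55% → £707,000 × 3.55% × 67/366 = £4,594.5342
Total = £20,365.8497

£20,365.85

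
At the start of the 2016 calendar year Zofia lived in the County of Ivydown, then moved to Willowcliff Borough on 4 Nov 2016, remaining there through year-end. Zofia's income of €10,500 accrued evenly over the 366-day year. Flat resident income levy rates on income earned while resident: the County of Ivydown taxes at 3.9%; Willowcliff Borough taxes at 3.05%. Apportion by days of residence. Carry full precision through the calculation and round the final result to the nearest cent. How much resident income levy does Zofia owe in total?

The County of Ivydown, 1 Jan – 3 Nov 2016: 308 days → €10,500 × 3.9% × 308/366 = €344.6066
Willowcliff Borough, 4 Nov – 31 Dec 2016: 58 days → €10,500 × 3.05% × 58/366 = €50.7500
Total = €395.3566

€395.36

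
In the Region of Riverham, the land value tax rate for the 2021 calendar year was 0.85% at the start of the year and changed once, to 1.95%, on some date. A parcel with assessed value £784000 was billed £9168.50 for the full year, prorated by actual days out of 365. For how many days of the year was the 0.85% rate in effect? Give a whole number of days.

Let d = days at the first rate; then 365 − d days at the second rate.
£784000 × [0.85%·d + 1.95%·(365−d)] / 365 = £9168.50
Solving gives d = 259, so the new rate took effect on September 17, 2021.

259 days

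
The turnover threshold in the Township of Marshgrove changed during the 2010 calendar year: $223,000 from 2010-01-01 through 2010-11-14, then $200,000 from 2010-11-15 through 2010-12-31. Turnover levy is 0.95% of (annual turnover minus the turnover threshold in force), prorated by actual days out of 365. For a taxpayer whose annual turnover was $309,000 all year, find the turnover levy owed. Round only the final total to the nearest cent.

$845.14

2010-01-01 to 2010-11-14: 318 days, exemption $223,000 → ($309,000 − $223,000) × 0.95% × 318/365 = $711.7973
2010-11-15 to 2010-12-31: 47 days, exemption $200,000 → ($309,000 − $200,000) × 0.95% × 47/365 = $133.3384
Total = $845.1356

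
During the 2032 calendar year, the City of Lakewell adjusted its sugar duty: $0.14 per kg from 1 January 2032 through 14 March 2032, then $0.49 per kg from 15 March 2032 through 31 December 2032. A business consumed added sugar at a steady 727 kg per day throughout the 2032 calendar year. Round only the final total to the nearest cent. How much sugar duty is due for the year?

$111,550.88

1 January – 14 March 2032: 74 days × 727 kg/day = 53,798 kg at $0.14/kg → $7,531.72
15 March – 31 December 2032: 292 days × 727 kg/day = 212,284 kg at $0.49/kg → $104,019.16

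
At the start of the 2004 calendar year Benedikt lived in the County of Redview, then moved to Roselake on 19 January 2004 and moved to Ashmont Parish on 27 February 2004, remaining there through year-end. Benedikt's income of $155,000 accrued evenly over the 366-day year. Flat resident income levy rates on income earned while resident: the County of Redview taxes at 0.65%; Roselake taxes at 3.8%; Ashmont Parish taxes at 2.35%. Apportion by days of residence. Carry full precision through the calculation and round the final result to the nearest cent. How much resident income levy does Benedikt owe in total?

$3,752.40

The County of Redview, 1 January – 18 January 2004: 18 days → $155,000 × 0.65% × 18/366 = $49.5492
Roselake, 19 January – 26 February 2004: 39 days → $155,000 × 3.8% × 39/366 = $627.6230
Ashmont Parish, 27 February – 31 December 2004: 309 days → $155,000 × 2.35% × 309/366 = $3,075.2254
Total = $3,752.3975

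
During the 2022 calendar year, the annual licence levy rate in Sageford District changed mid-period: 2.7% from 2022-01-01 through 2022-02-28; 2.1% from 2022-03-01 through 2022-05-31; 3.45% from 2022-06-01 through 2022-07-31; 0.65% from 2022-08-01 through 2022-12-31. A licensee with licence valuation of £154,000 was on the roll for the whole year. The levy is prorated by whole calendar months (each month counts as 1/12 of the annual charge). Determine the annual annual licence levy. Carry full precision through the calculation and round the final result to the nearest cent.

£2,804.08

2022-01-01 to 2022-02-28: 2 months at 2.7% → £154,000 × 2.7% × 2/12 = £693.0000
2022-03-01 to 2022-05-31: 3 months at 2.1% → £154,000 × 2.1% × 3/12 = £808.5000
2022-06-01 to 2022-07-31: 2 months at 3.45% → £154,000 × 3.45% × 2/12 = £885.5000
2022-08-01 to 2022-12-31: 5 months at 0.65% → £154,000 × 0.65% × 5/12 = £417.0833
Total = £2,804.0833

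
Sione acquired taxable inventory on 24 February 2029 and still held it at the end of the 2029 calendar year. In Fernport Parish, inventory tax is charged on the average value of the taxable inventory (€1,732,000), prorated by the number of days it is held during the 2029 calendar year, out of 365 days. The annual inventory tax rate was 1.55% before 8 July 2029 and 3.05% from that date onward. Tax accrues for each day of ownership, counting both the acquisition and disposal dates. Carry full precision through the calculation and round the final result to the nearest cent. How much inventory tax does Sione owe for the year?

€35,472.78

24 February – 7 July 2029: 134 days at 1.55% → €1,732,000 × 1.55% × 134/365 = €9,855.7918
8 July – 31 December 2029: 177 days at 3.05% → €1,732,000 × 3.05% × 177/365 = €25,616.9918
Total = €35,472.7836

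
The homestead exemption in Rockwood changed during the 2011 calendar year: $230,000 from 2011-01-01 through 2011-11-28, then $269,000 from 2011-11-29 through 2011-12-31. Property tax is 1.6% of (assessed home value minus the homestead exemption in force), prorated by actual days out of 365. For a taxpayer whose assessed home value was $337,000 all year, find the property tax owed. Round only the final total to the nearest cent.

2011-01-01 to 2011-11-28: 332 days, exemption $230,000 → ($337,000 − $230,000) × 1.6% × 332/365 = $1,557.2164
2011-11-29 to 2011-12-31: 33 days, exemption $269,000 → ($337,000 − $269,000) × 1.6% × 33/365 = $98.3671
Total = $1,655.5836

$1,655.58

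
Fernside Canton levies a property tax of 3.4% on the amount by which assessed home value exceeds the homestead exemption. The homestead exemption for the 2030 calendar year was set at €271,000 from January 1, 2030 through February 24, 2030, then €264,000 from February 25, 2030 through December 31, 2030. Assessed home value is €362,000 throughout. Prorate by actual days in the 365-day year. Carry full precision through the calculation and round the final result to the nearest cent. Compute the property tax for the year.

€3,296.14

January 1 – February 24, 2030: 55 days, exemption €271,000 → (€362,000 − €271,000) × 3.4% × 55/365 = €466.2192
February 25 – December 31, 2030: 310 days, exemption €264,000 → (€362,000 − €264,000) × 3.4% × 310/365 = €2,829.9178
Total = €3,296.1370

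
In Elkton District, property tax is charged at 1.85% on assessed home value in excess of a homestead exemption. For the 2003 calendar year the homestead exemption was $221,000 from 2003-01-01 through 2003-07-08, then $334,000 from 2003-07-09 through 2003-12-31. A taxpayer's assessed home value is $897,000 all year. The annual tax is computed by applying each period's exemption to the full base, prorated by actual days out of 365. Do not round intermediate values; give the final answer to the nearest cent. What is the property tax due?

$11,497.98

2003-01-01 to 2003-07-08: 189 days, exemption $221,000 → ($897,000 − $221,000) × 1.85% × 189/365 = $6,475.7096
2003-07-09 to 2003-12-31: 176 days, exemption $334,000 → ($897,000 − $334,000) × 1.85% × 176/365 = $5,022.2685
Total = $11,497.9781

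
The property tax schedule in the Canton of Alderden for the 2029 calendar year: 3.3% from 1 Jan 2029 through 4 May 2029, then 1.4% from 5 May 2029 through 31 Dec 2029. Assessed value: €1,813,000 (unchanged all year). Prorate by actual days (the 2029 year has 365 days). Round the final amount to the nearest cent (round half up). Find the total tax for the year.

1 Jan – 4 May 2029: 124 days at 3.3% → €1,813,000 × 3.3% × 124/365 = €20,325.4685
5 May – 31 Dec 2029: 241 days at 1.4% → €1,813,000 × 1.4% × 241/365 = €16,759.0740
Total = €37,084.5425

€37,084.54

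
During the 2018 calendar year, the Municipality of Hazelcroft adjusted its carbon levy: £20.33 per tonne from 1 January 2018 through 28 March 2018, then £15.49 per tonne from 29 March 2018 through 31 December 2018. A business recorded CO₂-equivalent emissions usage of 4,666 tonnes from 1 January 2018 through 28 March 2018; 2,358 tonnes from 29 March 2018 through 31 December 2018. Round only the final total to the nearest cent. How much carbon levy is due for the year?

£131,385.20

1 January – 28 March 2018: 4,666 tonnes at £20.33/tonne → £94,859.78
29 March – 31 December 2018: 2,358 tonnes at £15.49/tonne → £36,525.42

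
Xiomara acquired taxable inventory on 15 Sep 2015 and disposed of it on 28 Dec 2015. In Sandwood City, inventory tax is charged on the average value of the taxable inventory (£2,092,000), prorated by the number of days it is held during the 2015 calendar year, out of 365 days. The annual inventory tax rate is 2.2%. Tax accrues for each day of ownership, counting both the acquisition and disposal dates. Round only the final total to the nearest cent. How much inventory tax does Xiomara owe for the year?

£13,239.78

Days held (15 Sep – 28 Dec 2015): 105 out of 365
Tax = £2,092,000 × 2.2% × 105/365 = £13,239.7808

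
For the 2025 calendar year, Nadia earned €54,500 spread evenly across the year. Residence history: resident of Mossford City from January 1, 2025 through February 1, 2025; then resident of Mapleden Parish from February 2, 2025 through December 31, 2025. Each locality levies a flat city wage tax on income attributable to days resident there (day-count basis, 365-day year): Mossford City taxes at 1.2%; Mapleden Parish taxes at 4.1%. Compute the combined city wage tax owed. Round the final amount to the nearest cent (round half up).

Mossford City, January 1 – February 1, 2025: 32 days → €54,500 × 1.2% × 32/365 = €57.3370
Mapleden Parish, February 2 – December 31, 2025: 333 days → €54,500 × 4.1% × 333/365 = €2,038.5986
Total = €2,095.9356

€2,095.94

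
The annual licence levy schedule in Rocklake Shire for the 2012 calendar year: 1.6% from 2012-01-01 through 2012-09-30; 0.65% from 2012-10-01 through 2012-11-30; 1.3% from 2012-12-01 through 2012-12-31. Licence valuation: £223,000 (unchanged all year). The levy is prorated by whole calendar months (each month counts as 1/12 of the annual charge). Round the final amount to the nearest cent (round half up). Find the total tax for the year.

2012-01-01 to 2012-09-30: 9 months at 1.6% → £223,000 × 1.6% × 9/12 = £2,676.0000
2012-10-01 to 2012-11-30: 2 months at 0.65% → £223,000 × 0.65% × 2/12 = £241.5833
2012-12-01 to 2012-12-31: 1 month at 1.3% → £223,000 × 1.3% × 1/12 = £241.5833
Total = £3,159.1667

£3,159.17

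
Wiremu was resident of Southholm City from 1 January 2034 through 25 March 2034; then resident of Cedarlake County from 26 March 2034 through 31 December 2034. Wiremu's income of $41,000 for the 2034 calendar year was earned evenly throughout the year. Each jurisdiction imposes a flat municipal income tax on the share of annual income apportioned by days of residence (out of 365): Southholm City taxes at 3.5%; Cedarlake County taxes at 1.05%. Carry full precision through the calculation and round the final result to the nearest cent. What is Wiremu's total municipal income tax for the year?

Southholm City, 1 January – 25 March 2034: 84 days → $41,000 × 3.5% × 84/365 = $330.2466
Cedarlake County, 26 March – 31 December 2034: 281 days → $41,000 × 1.05% × 281/365 = $331.4260
Total = $661.6726

$661.67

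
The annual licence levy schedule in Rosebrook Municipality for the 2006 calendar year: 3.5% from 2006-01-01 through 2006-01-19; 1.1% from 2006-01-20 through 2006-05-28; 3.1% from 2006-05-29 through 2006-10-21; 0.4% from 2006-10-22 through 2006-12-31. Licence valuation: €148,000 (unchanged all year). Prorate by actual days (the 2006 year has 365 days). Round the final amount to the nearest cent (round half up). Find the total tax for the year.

2006-01-01 to 2006-01-19: 19 days at 3.5% → €148,000 × 3.5% × 19/365 = €269.6438
2006-01-20 to 2006-05-28: 129 days at 1.1% → €148,000 × 1.1% × 129/365 = €575.3753
2006-05-29 to 2006-10-21: 146 days at 3.1% → €148,000 × 3.1% × 146/365 = €1,835.2000
2006-10-22 to 2006-12-31: 71 days at 0.4% → €148,000 × 0.4% × 71/365 = €115.1562
Total = €2,795.3753

€2,795.38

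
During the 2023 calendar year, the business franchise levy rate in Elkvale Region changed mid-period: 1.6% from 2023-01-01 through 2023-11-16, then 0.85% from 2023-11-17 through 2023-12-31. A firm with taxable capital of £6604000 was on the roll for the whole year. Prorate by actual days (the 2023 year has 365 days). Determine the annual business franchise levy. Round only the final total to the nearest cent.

£99557.56

2023-01-01 to 2023-11-16: 320 days at 1.6% → £6604000 × 1.6% × 320/365 = £92636.9315
2023-11-17 to 2023-12-31: 45 days at 0.85% → £6604000 × 0.85% × 45/365 = £6920.6301
Total = £99557.5616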